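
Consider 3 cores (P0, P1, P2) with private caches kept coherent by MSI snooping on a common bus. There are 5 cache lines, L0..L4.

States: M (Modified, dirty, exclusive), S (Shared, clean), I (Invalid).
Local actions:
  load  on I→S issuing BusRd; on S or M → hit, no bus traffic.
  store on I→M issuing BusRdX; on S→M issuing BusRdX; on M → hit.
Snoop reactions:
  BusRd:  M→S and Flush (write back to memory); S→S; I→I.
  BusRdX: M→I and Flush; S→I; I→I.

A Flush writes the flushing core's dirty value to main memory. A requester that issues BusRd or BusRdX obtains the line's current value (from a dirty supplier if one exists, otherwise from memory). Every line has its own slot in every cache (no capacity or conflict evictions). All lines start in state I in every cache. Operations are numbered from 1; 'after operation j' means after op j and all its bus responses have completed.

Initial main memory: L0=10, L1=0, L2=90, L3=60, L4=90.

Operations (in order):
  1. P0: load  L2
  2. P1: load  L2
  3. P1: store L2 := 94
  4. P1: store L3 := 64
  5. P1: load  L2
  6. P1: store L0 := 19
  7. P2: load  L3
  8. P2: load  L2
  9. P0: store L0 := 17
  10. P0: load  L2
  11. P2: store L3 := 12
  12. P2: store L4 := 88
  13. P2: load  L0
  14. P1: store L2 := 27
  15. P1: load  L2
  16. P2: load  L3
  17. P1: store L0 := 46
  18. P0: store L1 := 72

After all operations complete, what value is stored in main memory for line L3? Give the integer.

step 1: P0: load  L2  ⟶  SII  (L2)  txn=BusRd  M[L2]=90
step 2: P1: load  L2  ⟶  SSI  (L2)  txn=BusRd  M[L2]=90
step 3: P1: store L2 := 94  ⟶  IMI  (L2)  txn=BusRdX  M[L2]=90
step 4: P1: store L3 := 64  ⟶  IMI  (L3)  txn=BusRdX  M[L3]=60
step 5: P1: load  L2  ⟶  IMI  (L2)  txn=∅  M[L2]=90
step 6: P1: store L0 := 19  ⟶  IMI  (L0)  txn=BusRdX  M[L0]=10
step 7: P2: load  L3  ⟶  ISS  (L3)  txn=BusRd+Flush  M[L3]=64
step 8: P2: load  L2  ⟶  ISS  (L2)  txn=BusRd+Flush  M[L2]=94
step 9: P0: store L0 := 17  ⟶  MII  (L0)  txn=BusRdX+Flush  M[L0]=19
step 10: P0: load  L2  ⟶  SSS  (L2)  txn=BusRd  M[L2]=94
step 11: P2: store L3 := 12  ⟶  IIM  (L3)  txn=BusRdX  M[L3]=64
step 12: P2: store L4 := 88  ⟶  IIM  (L4)  txn=BusRdX  M[L4]=90
step 13: P2: load  L0  ⟶  SIS  (L0)  txn=BusRd+Flush  M[L0]=17
step 14: P1: store L2 := 27  ⟶  IMI  (L2)  txn=BusRdX  M[L2]=94
step 15: P1: load  L2  ⟶  IMI  (L2)  txn=∅  M[L2]=94
step 16: P2: load  L3  ⟶  IIM  (L3)  txn=∅  M[L3]=64
step 17: P1: store L0 := 46  ⟶  IMI  (L0)  txn=BusRdX  M[L0]=17
step 18: P0: store L1 := 72  ⟶  MII  (L1)  txn=BusRdX  M[L1]=0

memory[L3] = 64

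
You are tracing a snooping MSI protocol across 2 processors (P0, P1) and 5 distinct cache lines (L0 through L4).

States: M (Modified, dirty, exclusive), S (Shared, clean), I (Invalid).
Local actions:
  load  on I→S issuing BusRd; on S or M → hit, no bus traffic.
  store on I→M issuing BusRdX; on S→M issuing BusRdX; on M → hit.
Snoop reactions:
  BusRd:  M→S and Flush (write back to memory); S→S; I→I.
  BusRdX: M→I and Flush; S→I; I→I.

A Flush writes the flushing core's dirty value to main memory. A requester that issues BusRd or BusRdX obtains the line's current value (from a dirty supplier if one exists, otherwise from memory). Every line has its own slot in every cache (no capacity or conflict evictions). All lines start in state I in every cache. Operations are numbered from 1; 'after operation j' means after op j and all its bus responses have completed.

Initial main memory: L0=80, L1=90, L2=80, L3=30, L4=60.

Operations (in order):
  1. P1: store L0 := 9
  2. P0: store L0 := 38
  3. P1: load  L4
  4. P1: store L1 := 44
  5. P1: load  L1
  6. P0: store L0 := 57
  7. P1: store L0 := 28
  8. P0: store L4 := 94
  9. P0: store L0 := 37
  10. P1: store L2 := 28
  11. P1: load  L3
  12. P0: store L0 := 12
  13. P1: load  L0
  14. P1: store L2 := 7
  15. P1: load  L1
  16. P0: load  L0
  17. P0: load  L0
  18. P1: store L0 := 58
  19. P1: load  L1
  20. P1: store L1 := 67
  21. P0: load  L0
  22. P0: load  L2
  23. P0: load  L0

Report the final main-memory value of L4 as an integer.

memory[L4] = 60

  op1 P1: store L0 := 9 → I/M on L0; bus BusRdX; mem=80
  op2 P0: store L0 := 38 → M/I on L0; bus BusRdX Flush; mem=9
  op3 P1: load  L4 → I/S on L4; bus BusRd; mem=60
  op4 P1: store L1 := 44 → I/M on L1; bus BusRdX; mem=90
  op5 P1: load  L1 → I/M on L1; bus (none); mem=90
  op6 P0: store L0 := 57 → M/I on L0; bus (none); mem=9
  op7 P1: store L0 := 28 → I/M on L0; bus BusRdX Flush; mem=57
  op8 P0: store L4 := 94 → M/I on L4; bus BusRdX; mem=60
  op9 P0: store L0 := 37 → M/I on L0; bus BusRdX Flush; mem=28
  op10 P1: store L2 := 28 → I/M on L2; bus BusRdX; mem=80
  op11 P1: load  L3 → I/S on L3; bus BusRd; mem=30
  op12 P0: store L0 := 12 → M/I on L0; bus (none); mem=28
  op13 P1: load  L0 → S/S on L0; bus BusRd Flush; mem=12
  op14 P1: store L2 := 7 → I/M on L2; bus (none); mem=80
  op15 P1: load  L1 → I/M on L1; bus (none); mem=90
  op16 P0: load  L0 → S/S on L0; bus (none); mem=12
  op17 P0: load  L0 → S/S on L0; bus (none); mem=12
  op18 P1: store L0 := 58 → I/M on L0; bus BusRdX; mem=12
  op19 P1: load  L1 → I/M on L1; bus (none); mem=90
  op20 P1: store L1 := 67 → I/M on L1; bus (none); mem=90
  op21 P0: load  L0 → S/S on L0; bus BusRd Flush; mem=58
  op22 P0: load  L2 → S/S on L2; bus BusRd Flush; mem=7
  op23 P0: load  L0 → S/S on L0; bus (none); mem=58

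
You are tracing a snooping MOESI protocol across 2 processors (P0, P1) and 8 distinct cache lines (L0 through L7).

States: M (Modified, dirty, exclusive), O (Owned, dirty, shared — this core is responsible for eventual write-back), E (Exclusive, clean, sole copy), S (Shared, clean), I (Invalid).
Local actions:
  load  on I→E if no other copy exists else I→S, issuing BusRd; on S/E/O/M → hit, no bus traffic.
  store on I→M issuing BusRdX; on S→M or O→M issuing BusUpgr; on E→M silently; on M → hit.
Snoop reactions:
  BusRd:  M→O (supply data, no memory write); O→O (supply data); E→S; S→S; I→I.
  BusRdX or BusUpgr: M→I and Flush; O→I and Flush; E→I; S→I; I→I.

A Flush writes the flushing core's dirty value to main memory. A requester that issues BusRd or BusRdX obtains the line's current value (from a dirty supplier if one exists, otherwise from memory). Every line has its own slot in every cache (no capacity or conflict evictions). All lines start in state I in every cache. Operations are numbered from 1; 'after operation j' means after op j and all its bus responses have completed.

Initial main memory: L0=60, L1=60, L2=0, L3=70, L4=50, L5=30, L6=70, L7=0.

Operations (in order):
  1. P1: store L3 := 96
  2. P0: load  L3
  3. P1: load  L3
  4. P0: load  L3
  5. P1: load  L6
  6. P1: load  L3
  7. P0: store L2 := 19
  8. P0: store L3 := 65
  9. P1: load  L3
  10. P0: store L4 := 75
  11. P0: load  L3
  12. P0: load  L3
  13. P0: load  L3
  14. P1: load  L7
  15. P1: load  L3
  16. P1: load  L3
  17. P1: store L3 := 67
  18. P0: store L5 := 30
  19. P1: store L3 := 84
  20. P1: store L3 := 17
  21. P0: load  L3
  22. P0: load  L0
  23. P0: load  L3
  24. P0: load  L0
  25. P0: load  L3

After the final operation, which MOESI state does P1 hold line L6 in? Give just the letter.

1. P1: store L3 := 96  bus=[BusRdX]  L3: P0=I P1=M  mem[L3]=70
2. P0: load  L3  bus=[BusRd]  L3: P0=S P1=O  mem[L3]=70
3. P1: load  L3  bus=[-]  L3: P0=S P1=O  mem[L3]=70
4. P0: load  L3  bus=[-]  L3: P0=S P1=O  mem[L3]=70
5. P1: load  L6  bus=[BusRd]  L6: P0=I P1=E  mem[L6]=70
6. P1: load  L3  bus=[-]  L3: P0=S P1=O  mem[L3]=70
7. P0: store L2 := 19  bus=[BusRdX]  L2: P0=M P1=I  mem[L2]=0
8. P0: store L3 := 65  bus=[BusUpgr,Flush]  L3: P0=M P1=I  mem[L3]=96
9. P1: load  L3  bus=[BusRd]  L3: P0=O P1=S  mem[L3]=96
10. P0: store L4 := 75  bus=[BusRdX]  L4: P0=M P1=I  mem[L4]=50
11. P0: load  L3  bus=[-]  L3: P0=O P1=S  mem[L3]=96
12. P0: load  L3  bus=[-]  L3: P0=O P1=S  mem[L3]=96
13. P0: load  L3  bus=[-]  L3: P0=O P1=S  mem[L3]=96
14. P1: load  L7  bus=[BusRd]  L7: P0=I P1=E  mem[L7]=0
15. P1: load  L3  bus=[-]  L3: P0=O P1=S  mem[L3]=96
16. P1: load  L3  bus=[-]  L3: P0=O P1=S  mem[L3]=96
17. P1: store L3 := 67  bus=[BusUpgr,Flush]  L3: P0=I P1=M  mem[L3]=65
18. P0: store L5 := 30  bus=[BusRdX]  L5: P0=M P1=I  mem[L5]=30
19. P1: store L3 := 84  bus=[-]  L3: P0=I P1=M  mem[L3]=65
20. P1: store L3 := 17  bus=[-]  L3: P0=I P1=M  mem[L3]=65
21. P0: load  L3  bus=[BusRd]  L3: P0=S P1=O  mem[L3]=65
22. P0: load  L0  bus=[BusRd]  L0: P0=E P1=I  mem[L0]=60
23. P0: load  L3  bus=[-]  L3: P0=S P1=O  mem[L3]=65
24. P0: load  L0  bus=[-]  L0: P0=E P1=I  mem[L0]=60
25. P0: load  L3  bus=[-]  L3: P0=S P1=O  mem[L3]=65

state = E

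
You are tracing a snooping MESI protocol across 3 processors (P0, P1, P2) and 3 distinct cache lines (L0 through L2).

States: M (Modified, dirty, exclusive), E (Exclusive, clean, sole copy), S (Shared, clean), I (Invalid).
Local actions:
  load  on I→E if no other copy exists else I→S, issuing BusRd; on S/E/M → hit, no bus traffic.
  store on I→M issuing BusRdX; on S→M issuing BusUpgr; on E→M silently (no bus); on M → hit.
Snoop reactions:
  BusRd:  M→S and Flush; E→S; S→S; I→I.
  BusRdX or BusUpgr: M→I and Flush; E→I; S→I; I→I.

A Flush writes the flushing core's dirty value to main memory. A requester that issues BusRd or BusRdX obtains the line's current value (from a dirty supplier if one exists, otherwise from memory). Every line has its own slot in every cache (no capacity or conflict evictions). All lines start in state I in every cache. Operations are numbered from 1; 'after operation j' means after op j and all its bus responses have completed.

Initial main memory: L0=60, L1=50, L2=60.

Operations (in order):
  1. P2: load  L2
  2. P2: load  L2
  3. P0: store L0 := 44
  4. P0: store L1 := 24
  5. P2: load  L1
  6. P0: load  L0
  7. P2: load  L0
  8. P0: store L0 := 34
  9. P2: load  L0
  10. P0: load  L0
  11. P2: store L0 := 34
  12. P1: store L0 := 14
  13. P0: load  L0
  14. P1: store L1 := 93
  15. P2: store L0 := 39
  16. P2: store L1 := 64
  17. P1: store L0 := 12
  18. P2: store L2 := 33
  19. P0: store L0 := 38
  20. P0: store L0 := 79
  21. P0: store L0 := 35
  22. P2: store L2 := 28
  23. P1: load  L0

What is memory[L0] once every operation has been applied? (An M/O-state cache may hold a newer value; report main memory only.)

memory[L0] = 35

[1] P2: load  L2 | P0:I, P1:I, P2:E(60) | bus: BusRd
[2] P2: load  L2 | P0:I, P1:I, P2:E(60) | bus: none
[3] P0: store L0 := 44 | P0:M(44), P1:I, P2:I | bus: BusRdX
[4] P0: store L1 := 24 | P0:M(24), P1:I, P2:I | bus: BusRdX
[5] P2: load  L1 | P0:S(24), P1:I, P2:S(24) | bus: BusRd,Flush
[6] P0: load  L0 | P0:M(44), P1:I, P2:I | bus: none
[7] P2: load  L0 | P0:S(44), P1:I, P2:S(44) | bus: BusRd,Flush
[8] P0: store L0 := 34 | P0:M(34), P1:I, P2:I | bus: BusUpgr
[9] P2: load  L0 | P0:S(34), P1:I, P2:S(34) | bus: BusRd,Flush
[10] P0: load  L0 | P0:S(34), P1:I, P2:S(34) | bus: none
[11] P2: store L0 := 34 | P0:I, P1:I, P2:M(34) | bus: BusUpgr
[12] P1: store L0 := 14 | P0:I, P1:M(14), P2:I | bus: BusRdX,Flush
[13] P0: load  L0 | P0:S(14), P1:S(14), P2:I | bus: BusRd,Flush
[14] P1: store L1 := 93 | P0:I, P1:M(93), P2:I | bus: BusRdX
[15] P2: store L0 := 39 | P0:I, P1:I, P2:M(39) | bus: BusRdX
[16] P2: store L1 := 64 | P0:I, P1:I, P2:M(64) | bus: BusRdX,Flush
[17] P1: store L0 := 12 | P0:I, P1:M(12), P2:I | bus: BusRdX,Flush
[18] P2: store L2 := 33 | P0:I, P1:I, P2:M(33) | bus: none
[19] P0: store L0 := 38 | P0:M(38), P1:I, P2:I | bus: BusRdX,Flush
[20] P0: store L0 := 79 | P0:M(79), P1:I, P2:I | bus: none
[21] P0: store L0 := 35 | P0:M(35), P1:I, P2:I | bus: none
[22] P2: store L2 := 28 | P0:I, P1:I, P2:M(28) | bus: none
[23] P1: load  L0 | P0:S(35), P1:S(35), P2:I | bus: BusRd,Flush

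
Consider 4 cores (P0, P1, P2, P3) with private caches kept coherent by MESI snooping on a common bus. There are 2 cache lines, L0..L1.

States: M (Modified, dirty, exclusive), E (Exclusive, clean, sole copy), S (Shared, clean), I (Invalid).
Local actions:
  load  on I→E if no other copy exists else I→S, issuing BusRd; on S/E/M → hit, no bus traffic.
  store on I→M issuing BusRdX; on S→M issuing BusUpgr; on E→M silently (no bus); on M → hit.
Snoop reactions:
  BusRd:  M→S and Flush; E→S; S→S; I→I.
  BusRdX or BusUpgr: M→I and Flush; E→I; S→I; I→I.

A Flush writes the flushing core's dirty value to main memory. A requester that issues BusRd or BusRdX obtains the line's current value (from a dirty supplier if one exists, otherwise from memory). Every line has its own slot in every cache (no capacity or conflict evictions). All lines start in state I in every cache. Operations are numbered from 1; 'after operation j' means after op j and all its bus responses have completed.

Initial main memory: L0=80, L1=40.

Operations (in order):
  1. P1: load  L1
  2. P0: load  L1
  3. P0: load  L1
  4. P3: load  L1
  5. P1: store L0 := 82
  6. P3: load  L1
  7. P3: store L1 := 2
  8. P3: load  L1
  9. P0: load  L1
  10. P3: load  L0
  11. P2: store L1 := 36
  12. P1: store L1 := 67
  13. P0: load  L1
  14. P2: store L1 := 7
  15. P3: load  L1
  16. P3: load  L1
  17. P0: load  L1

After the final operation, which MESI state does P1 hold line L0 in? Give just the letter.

step 1: P1: load  L1  ⟶  IEII  (L1)  txn=BusRd  M[L1]=40
step 2: P0: load  L1  ⟶  SSII  (L1)  txn=BusRd  M[L1]=40
step 3: P0: load  L1  ⟶  SSII  (L1)  txn=∅  M[L1]=40
step 4: P3: load  L1  ⟶  SSIS  (L1)  txn=BusRd  M[L1]=40
step 5: P1: store L0 := 82  ⟶  IMII  (L0)  txn=BusRdX  M[L0]=80
step 6: P3: load  L1  ⟶  SSIS  (L1)  txn=∅  M[L1]=40
step 7: P3: store L1 := 2  ⟶  IIIM  (L1)  txn=BusUpgr  M[L1]=40
step 8: P3: load  L1  ⟶  IIIM  (L1)  txn=∅  M[L1]=40
step 9: P0: load  L1  ⟶  SIIS  (L1)  txn=BusRd+Flush  M[L1]=2
step 10: P3: load  L0  ⟶  ISIS  (L0)  txn=BusRd+Flush  M[L0]=82
step 11: P2: store L1 := 36  ⟶  IIMI  (L1)  txn=BusRdX  M[L1]=2
step 12: P1: store L1 := 67  ⟶  IMII  (L1)  txn=BusRdX+Flush  M[L1]=36
step 13: P0: load  L1  ⟶  SSII  (L1)  txn=BusRd+Flush  M[L1]=67
step 14: P2: store L1 := 7  ⟶  IIMI  (L1)  txn=BusRdX  M[L1]=67
step 15: P3: load  L1  ⟶  IISS  (L1)  txn=BusRd+Flush  M[L1]=7
step 16: P3: load  L1  ⟶  IISS  (L1)  txn=∅  M[L1]=7
step 17: P0: load  L1  ⟶  SISS  (L1)  txn=BusRd  M[L1]=7

state = S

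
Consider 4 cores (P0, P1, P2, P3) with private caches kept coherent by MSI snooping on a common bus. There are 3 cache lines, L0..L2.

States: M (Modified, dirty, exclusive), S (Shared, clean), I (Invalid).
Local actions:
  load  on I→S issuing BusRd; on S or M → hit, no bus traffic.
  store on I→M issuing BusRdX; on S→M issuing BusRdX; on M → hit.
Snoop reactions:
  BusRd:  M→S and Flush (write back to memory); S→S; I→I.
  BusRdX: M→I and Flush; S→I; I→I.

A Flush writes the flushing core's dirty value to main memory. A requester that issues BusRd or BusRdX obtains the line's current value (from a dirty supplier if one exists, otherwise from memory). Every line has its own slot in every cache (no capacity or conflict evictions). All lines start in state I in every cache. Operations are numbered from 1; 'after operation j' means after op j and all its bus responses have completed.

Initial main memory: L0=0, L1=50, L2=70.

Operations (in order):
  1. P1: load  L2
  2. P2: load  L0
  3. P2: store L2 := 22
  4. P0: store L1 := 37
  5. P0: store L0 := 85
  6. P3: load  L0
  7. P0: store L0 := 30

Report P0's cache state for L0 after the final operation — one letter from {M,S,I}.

  op1 P1: load  L2 → I/S/I/I on L2; bus BusRd; mem=70
  op2 P2: load  L0 → I/I/S/I on L0; bus BusRd; mem=0
  op3 P2: store L2 := 22 → I/I/M/I on L2; bus BusRdX; mem=70
  op4 P0: store L1 := 37 → M/I/I/I on L1; bus BusRdX; mem=50
  op5 P0: store L0 := 85 → M/I/I/I on L0; bus BusRdX; mem=0
  op6 P3: load  L0 → S/I/I/S on L0; bus BusRd Flush; mem=85
  op7 P0: store L0 := 30 → M/I/I/I on L0; bus BusRdX; mem=85

state = M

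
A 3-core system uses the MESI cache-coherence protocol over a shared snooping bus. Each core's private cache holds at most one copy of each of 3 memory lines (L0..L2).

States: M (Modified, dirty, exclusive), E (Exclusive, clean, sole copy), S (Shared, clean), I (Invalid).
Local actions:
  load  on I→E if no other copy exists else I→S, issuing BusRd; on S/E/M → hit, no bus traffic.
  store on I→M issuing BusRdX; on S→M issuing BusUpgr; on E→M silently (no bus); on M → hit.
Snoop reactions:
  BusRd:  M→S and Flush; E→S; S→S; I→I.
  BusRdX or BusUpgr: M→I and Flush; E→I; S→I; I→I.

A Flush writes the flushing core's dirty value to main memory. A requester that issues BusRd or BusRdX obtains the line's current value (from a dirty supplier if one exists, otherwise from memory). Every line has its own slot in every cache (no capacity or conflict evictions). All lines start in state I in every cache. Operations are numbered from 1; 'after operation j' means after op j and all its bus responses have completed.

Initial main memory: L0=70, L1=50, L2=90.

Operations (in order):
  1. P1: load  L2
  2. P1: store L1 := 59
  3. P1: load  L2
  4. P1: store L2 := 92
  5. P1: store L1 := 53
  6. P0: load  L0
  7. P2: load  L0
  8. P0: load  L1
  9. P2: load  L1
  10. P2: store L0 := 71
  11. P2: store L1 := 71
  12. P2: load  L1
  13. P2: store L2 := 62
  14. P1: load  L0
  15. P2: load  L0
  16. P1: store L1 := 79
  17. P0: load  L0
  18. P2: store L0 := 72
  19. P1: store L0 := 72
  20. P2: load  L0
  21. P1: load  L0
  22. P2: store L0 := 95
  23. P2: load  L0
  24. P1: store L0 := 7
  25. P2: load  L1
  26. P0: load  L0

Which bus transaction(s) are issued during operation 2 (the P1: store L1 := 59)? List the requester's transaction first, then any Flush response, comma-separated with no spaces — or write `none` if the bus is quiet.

step 1: P1: load  L2  ⟶  IEI  (L2)  txn=BusRd  M[L2]=90
step 2: P1: store L1 := 59  ⟶  IMI  (L1)  txn=BusRdX  M[L1]=50
step 3: P1: load  L2  ⟶  IEI  (L2)  txn=∅  M[L2]=90
step 4: P1: store L2 := 92  ⟶  IMI  (L2)  txn=∅  M[L2]=90
step 5: P1: store L1 := 53  ⟶  IMI  (L1)  txn=∅  M[L1]=50
step 6: P0: load  L0  ⟶  EII  (L0)  txn=BusRd  M[L0]=70
step 7: P2: load  L0  ⟶  SIS  (L0)  txn=BusRd  M[L0]=70
step 8: P0: load  L1  ⟶  SSI  (L1)  txn=BusRd+Flush  M[L1]=53
step 9: P2: load  L1  ⟶  SSS  (L1)  txn=BusRd  M[L1]=53
step 10: P2: store L0 := 71  ⟶  IIM  (L0)  txn=BusUpgr  M[L0]=70
step 11: P2: store L1 := 71  ⟶  IIM  (L1)  txn=BusUpgr  M[L1]=53
step 12: P2: load  L1  ⟶  IIM  (L1)  txn=∅  M[L1]=53
step 13: P2: store L2 := 62  ⟶  IIM  (L2)  txn=BusRdX+Flush  M[L2]=92
step 14: P1: load  L0  ⟶  ISS  (L0)  txn=BusRd+Flush  M[L0]=71
step 15: P2: load  L0  ⟶  ISS  (L0)  txn=∅  M[L0]=71
step 16: P1: store L1 := 79  ⟶  IMI  (L1)  txn=BusRdX+Flush  M[L1]=71
step 17: P0: load  L0  ⟶  SSS  (L0)  txn=BusRd  M[L0]=71
step 18: P2: store L0 := 72  ⟶  IIM  (L0)  txn=BusUpgr  M[L0]=71
step 19: P1: store L0 := 72  ⟶  IMI  (L0)  txn=BusRdX+Flush  M[L0]=72
step 20: P2: load  L0  ⟶  ISS  (L0)  txn=BusRd+Flush  M[L0]=72
step 21: P1: load  L0  ⟶  ISS  (L0)  txn=∅  M[L0]=72
step 22: P2: store L0 := 95  ⟶  IIM  (L0)  txn=BusUpgr  M[L0]=72
step 23: P2: load  L0  ⟶  IIM  (L0)  txn=∅  M[L0]=72
step 24: P1: store L0 := 7  ⟶  IMI  (L0)  txn=BusRdX+Flush  M[L0]=95
step 25: P2: load  L1  ⟶  ISS  (L1)  txn=BusRd+Flush  M[L1]=79
step 26: P0: load  L0  ⟶  SSI  (L0)  txn=BusRd+Flush  M[L0]=7

bus = BusRdX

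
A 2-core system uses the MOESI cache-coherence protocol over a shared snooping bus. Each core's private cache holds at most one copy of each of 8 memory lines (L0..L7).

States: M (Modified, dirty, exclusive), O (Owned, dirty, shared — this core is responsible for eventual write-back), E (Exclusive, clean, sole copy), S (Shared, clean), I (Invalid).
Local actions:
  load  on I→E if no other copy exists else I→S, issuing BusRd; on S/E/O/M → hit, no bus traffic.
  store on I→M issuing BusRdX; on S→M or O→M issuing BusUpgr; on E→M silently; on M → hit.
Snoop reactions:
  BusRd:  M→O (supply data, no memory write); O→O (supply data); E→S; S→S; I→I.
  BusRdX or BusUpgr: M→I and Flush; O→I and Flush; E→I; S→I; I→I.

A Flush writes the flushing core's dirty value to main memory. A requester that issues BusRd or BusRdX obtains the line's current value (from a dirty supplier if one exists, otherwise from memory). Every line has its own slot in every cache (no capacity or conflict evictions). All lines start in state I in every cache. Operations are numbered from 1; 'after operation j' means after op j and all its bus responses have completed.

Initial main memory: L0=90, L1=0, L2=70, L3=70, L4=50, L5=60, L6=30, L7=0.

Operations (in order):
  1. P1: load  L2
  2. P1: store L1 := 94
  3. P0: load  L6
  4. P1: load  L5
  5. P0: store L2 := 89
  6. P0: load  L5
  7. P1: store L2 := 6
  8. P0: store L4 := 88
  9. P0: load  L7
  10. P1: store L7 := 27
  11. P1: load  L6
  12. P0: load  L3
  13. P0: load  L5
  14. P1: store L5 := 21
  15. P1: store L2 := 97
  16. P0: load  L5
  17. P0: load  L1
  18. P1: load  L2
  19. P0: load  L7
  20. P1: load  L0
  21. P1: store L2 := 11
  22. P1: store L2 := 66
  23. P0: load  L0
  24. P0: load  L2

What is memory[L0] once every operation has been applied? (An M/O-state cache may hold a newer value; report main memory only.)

memory[L0] = 90

1. P1: load  L2  bus=[BusRd]  L2: P0=I P1=E  mem[L2]=70
2. P1: store L1 := 94  bus=[BusRdX]  L1: P0=I P1=M  mem[L1]=0
3. P0: load  L6  bus=[BusRd]  L6: P0=E P1=I  mem[L6]=30
4. P1: load  L5  bus=[BusRd]  L5: P0=I P1=E  mem[L5]=60
5. P0: store L2 := 89  bus=[BusRdX]  L2: P0=M P1=I  mem[L2]=70
6. P0: load  L5  bus=[BusRd]  L5: P0=S P1=S  mem[L5]=60
7. P1: store L2 := 6  bus=[BusRdX,Flush]  L2: P0=I P1=M  mem[L2]=89
8. P0: store L4 := 88  bus=[BusRdX]  L4: P0=M P1=I  mem[L4]=50
9. P0: load  L7  bus=[BusRd]  L7: P0=E P1=I  mem[L7]=0
10. P1: store L7 := 27  bus=[BusRdX]  L7: P0=I P1=M  mem[L7]=0
11. P1: load  L6  bus=[BusRd]  L6: P0=S P1=S  mem[L6]=30
12. P0: load  L3  bus=[BusRd]  L3: P0=E P1=I  mem[L3]=70
13. P0: load  L5  bus=[-]  L5: P0=S P1=S  mem[L5]=60
14. P1: store L5 := 21  bus=[BusUpgr]  L5: P0=I P1=M  mem[L5]=60
15. P1: store L2 := 97  bus=[-]  L2: P0=I P1=M  mem[L2]=89
16. P0: load  L5  bus=[BusRd]  L5: P0=S P1=O  mem[L5]=60
17. P0: load  L1  bus=[BusRd]  L1: P0=S P1=O  mem[L1]=0
18. P1: load  L2  bus=[-]  L2: P0=I P1=M  mem[L2]=89
19. P0: load  L7  bus=[BusRd]  L7: P0=S P1=O  mem[L7]=0
20. P1: load  L0  bus=[BusRd]  L0: P0=I P1=E  mem[L0]=90
21. P1: store L2 := 11  bus=[-]  L2: P0=I P1=M  mem[L2]=89
22. P1: store L2 := 66  bus=[-]  L2: P0=I P1=M  mem[L2]=89
23. P0: load  L0  bus=[BusRd]  L0: P0=S P1=S  mem[L0]=90
24. P0: load  L2  bus=[BusRd]  L2: P0=S P1=O  mem[L2]=89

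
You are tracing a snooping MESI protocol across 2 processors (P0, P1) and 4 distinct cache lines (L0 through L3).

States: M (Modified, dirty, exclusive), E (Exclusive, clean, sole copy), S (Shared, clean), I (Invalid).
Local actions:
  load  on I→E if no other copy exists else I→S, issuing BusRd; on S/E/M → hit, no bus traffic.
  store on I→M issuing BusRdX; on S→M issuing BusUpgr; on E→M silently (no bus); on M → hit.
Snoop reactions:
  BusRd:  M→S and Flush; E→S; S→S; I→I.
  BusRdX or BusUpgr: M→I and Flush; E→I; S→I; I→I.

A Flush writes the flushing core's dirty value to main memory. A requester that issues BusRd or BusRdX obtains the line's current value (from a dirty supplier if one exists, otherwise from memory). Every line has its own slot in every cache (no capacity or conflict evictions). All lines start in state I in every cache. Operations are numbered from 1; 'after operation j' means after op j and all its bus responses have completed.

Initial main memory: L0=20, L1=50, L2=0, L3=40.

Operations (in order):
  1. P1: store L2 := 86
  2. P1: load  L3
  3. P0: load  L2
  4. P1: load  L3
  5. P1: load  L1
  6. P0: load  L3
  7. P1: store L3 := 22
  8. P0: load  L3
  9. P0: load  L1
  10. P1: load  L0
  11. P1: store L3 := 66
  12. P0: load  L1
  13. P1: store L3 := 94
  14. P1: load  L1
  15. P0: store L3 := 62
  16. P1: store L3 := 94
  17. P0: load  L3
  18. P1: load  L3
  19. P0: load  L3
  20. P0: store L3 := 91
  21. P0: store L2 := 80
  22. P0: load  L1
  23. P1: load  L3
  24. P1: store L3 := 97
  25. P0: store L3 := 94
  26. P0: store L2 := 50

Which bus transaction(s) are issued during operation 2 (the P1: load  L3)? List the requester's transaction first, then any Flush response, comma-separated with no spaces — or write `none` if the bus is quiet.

1. P1: store L2 := 86  bus=[BusRdX]  L2: P0=I P1=M  mem[L2]=0
2. P1: load  L3  bus=[BusRd]  L3: P0=I P1=E  mem[L3]=40
3. P0: load  L2  bus=[BusRd,Flush]  L2: P0=S P1=S  mem[L2]=86
4. P1: load  L3  bus=[-]  L3: P0=I P1=E  mem[L3]=40
5. P1: load  L1  bus=[BusRd]  L1: P0=I P1=E  mem[L1]=50
6. P0: load  L3  bus=[BusRd]  L3: P0=S P1=S  mem[L3]=40
7. P1: store L3 := 22  bus=[BusUpgr]  L3: P0=I P1=M  mem[L3]=40
8. P0: load  L3  bus=[BusRd,Flush]  L3: P0=S P1=S  mem[L3]=22
9. P0: load  L1  bus=[BusRd]  L1: P0=S P1=S  mem[L1]=50
10. P1: load  L0  bus=[BusRd]  L0: P0=I P1=E  mem[L0]=20
11. P1: store L3 := 66  bus=[BusUpgr]  L3: P0=I P1=M  mem[L3]=22
12. P0: load  L1  bus=[-]  L1: P0=S P1=S  mem[L1]=50
13. P1: store L3 := 94  bus=[-]  L3: P0=I P1=M  mem[L3]=22
14. P1: load  L1  bus=[-]  L1: P0=S P1=S  mem[L1]=50
15. P0: store L3 := 62  bus=[BusRdX,Flush]  L3: P0=M P1=I  mem[L3]=94
16. P1: store L3 := 94  bus=[BusRdX,Flush]  L3: P0=I P1=M  mem[L3]=62
17. P0: load  L3  bus=[BusRd,Flush]  L3: P0=S P1=S  mem[L3]=94
18. P1: load  L3  bus=[-]  L3: P0=S P1=S  mem[L3]=94
19. P0: load  L3  bus=[-]  L3: P0=S P1=S  mem[L3]=94
20. P0: store L3 := 91  bus=[BusUpgr]  L3: P0=M P1=I  mem[L3]=94
21. P0: store L2 := 80  bus=[BusUpgr]  L2: P0=M P1=I  mem[L2]=86
22. P0: load  L1  bus=[-]  L1: P0=S P1=S  mem[L1]=50
23. P1: load  L3  bus=[BusRd,Flush]  L3: P0=S P1=S  mem[L3]=91
24. P1: store L3 := 97  bus=[BusUpgr]  L3: P0=I P1=M  mem[L3]=91
25. P0: store L3 := 94  bus=[BusRdX,Flush]  L3: P0=M P1=I  mem[L3]=97
26. P0: store L2 := 50  bus=[-]  L2: P0=M P1=I  mem[L2]=86

bus = BusRd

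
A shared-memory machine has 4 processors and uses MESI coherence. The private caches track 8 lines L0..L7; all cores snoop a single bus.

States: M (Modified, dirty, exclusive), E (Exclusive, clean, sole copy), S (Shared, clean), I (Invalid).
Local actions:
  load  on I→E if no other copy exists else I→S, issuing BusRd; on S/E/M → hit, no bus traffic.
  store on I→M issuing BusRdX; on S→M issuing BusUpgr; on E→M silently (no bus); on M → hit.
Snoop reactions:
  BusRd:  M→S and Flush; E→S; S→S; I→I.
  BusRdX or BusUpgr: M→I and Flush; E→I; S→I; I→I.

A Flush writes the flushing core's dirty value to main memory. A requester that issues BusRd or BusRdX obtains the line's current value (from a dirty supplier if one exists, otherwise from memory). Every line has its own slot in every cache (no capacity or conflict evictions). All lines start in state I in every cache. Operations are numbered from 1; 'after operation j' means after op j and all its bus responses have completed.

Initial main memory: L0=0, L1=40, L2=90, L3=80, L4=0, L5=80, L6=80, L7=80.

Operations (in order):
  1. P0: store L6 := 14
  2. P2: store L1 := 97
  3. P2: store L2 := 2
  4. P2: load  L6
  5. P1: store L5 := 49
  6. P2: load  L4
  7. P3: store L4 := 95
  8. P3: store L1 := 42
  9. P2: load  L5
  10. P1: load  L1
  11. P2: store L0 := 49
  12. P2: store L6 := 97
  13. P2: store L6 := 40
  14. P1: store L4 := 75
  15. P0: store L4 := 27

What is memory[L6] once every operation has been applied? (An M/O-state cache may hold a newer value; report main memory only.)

memory[L6] = 14

step 1: P0: store L6 := 14  ⟶  MIII  (L6)  txn=BusRdX  M[L6]=80
step 2: P2: store L1 := 97  ⟶  IIMI  (L1)  txn=BusRdX  M[L1]=40
step 3: P2: store L2 := 2  ⟶  IIMI  (L2)  txn=BusRdX  M[L2]=90
step 4: P2: load  L6  ⟶  SISI  (L6)  txn=BusRd+Flush  M[L6]=14
step 5: P1: store L5 := 49  ⟶  IMII  (L5)  txn=BusRdX  M[L5]=80
step 6: P2: load  L4  ⟶  IIEI  (L4)  txn=BusRd  M[L4]=0
step 7: P3: store L4 := 95  ⟶  IIIM  (L4)  txn=BusRdX  M[L4]=0
step 8: P3: store L1 := 42  ⟶  IIIM  (L1)  txn=BusRdX+Flush  M[L1]=97
step 9: P2: load  L5  ⟶  ISSI  (L5)  txn=BusRd+Flush  M[L5]=49
step 10: P1: load  L1  ⟶  ISIS  (L1)  txn=BusRd+Flush  M[L1]=42
step 11: P2: store L0 := 49  ⟶  IIMI  (L0)  txn=BusRdX  M[L0]=0
step 12: P2: store L6 := 97  ⟶  IIMI  (L6)  txn=BusUpgr  M[L6]=14
step 13: P2: store L6 := 40  ⟶  IIMI  (L6)  txn=∅  M[L6]=14
step 14: P1: store L4 := 75  ⟶  IMII  (L4)  txn=BusRdX+Flush  M[L4]=95
step 15: P0: store L4 := 27  ⟶  MIII  (L4)  txn=BusRdX+Flush  M[L4]=75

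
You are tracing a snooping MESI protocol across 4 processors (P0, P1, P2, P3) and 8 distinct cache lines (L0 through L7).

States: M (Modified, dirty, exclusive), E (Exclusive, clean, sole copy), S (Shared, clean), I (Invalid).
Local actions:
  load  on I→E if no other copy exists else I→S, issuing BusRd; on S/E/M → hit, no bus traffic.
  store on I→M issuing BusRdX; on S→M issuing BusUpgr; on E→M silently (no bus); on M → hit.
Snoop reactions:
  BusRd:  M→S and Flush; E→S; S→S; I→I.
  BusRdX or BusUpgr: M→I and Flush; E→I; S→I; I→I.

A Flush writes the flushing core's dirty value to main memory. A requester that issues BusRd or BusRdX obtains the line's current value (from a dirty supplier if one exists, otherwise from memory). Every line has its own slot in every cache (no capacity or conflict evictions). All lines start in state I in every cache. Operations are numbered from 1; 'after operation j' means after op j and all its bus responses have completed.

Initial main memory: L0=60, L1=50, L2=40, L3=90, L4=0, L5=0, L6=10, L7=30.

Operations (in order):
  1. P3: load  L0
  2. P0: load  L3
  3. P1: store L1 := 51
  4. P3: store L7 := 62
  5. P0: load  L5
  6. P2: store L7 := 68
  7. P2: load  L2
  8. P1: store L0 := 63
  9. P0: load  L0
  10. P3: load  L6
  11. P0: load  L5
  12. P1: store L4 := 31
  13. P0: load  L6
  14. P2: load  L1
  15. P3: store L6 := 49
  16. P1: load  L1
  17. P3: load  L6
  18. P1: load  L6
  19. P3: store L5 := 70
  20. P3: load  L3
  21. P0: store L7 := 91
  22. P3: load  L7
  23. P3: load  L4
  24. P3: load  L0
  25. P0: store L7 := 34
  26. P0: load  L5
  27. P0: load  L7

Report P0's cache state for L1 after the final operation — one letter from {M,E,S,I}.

[1] P3: load  L0 | P0:I, P1:I, P2:I, P3:E(60) | bus: BusRd
[2] P0: load  L3 | P0:E(90), P1:I, P2:I, P3:I | bus: BusRd
[3] P1: store L1 := 51 | P0:I, P1:M(51), P2:I, P3:I | bus: BusRdX
[4] P3: store L7 := 62 | P0:I, P1:I, P2:I, P3:M(62) | bus: BusRdX
[5] P0: load  L5 | P0:E(0), P1:I, P2:I, P3:I | bus: BusRd
[6] P2: store L7 := 68 | P0:I, P1:I, P2:M(68), P3:I | bus: BusRdX,Flush
[7] P2: load  L2 | P0:I, P1:I, P2:E(40), P3:I | bus: BusRd
[8] P1: store L0 := 63 | P0:I, P1:M(63), P2:I, P3:I | bus: BusRdX
[9] P0: load  L0 | P0:S(63), P1:S(63), P2:I, P3:I | bus: BusRd,Flush
[10] P3: load  L6 | P0:I, P1:I, P2:I, P3:E(10) | bus: BusRd
[11] P0: load  L5 | P0:E(0), P1:I, P2:I, P3:I | bus: none
[12] P1: store L4 := 31 | P0:I, P1:M(31), P2:I, P3:I | bus: BusRdX
[13] P0: load  L6 | P0:S(10), P1:I, P2:I, P3:S(10) | bus: BusRd
[14] P2: load  L1 | P0:I, P1:S(51), P2:S(51), P3:I | bus: BusRd,Flush
[15] P3: store L6 := 49 | P0:I, P1:I, P2:I, P3:M(49) | bus: BusUpgr
[16] P1: load  L1 | P0:I, P1:S(51), P2:S(51), P3:I | bus: none
[17] P3: load  L6 | P0:I, P1:I, P2:I, P3:M(49) | bus: none
[18] P1: load  L6 | P0:I, P1:S(49), P2:I, P3:S(49) | bus: BusRd,Flush
[19] P3: store L5 := 70 | P0:I, P1:I, P2:I, P3:M(70) | bus: BusRdX
[20] P3: load  L3 | P0:S(90), P1:I, P2:I, P3:S(90) | bus: BusRd
[21] P0: store L7 := 91 | P0:M(91), P1:I, P2:I, P3:I | bus: BusRdX,Flush
[22] P3: load  L7 | P0:S(91), P1:I, P2:I, P3:S(91) | bus: BusRd,Flush
[23] P3: load  L4 | P0:I, P1:S(31), P2:I, P3:S(31) | bus: BusRd,Flush
[24] P3: load  L0 | P0:S(63), P1:S(63), P2:I, P3:S(63) | bus: BusRd
[25] P0: store L7 := 34 | P0:M(34), P1:I, P2:I, P3:I | bus: BusUpgr
[26] P0: load  L5 | P0:S(70), P1:I, P2:I, P3:S(70) | bus: BusRd,Flush
[27] P0: load  L7 | P0:M(34), P1:I, P2:I, P3:I | bus: none

state = I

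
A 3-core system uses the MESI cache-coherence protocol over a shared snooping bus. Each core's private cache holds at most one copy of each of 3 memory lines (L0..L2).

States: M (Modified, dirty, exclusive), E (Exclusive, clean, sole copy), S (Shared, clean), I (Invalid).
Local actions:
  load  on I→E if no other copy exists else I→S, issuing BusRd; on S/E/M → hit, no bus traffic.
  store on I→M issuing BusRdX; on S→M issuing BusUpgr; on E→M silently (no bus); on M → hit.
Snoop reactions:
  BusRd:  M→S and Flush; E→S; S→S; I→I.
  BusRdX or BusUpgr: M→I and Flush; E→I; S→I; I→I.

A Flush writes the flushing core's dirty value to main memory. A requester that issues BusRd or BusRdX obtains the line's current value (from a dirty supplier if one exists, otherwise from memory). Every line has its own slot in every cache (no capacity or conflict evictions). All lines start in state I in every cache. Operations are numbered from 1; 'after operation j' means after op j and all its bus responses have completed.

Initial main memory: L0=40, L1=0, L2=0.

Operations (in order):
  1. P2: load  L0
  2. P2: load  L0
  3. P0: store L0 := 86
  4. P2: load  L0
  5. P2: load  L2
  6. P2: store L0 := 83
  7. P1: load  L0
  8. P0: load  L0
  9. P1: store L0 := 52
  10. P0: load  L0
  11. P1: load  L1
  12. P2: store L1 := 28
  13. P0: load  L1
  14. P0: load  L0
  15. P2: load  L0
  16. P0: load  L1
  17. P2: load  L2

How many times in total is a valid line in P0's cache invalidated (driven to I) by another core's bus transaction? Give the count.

1. P2: load  L0  bus=[BusRd]  L0: P0=I P1=I P2=E  mem[L0]=40
2. P2: load  L0  bus=[-]  L0: P0=I P1=I P2=E  mem[L0]=40
3. P0: store L0 := 86  bus=[BusRdX]  L0: P0=M P1=I P2=I  mem[L0]=40
4. P2: load  L0  bus=[BusRd,Flush]  L0: P0=S P1=I P2=S  mem[L0]=86
5. P2: load  L2  bus=[BusRd]  L2: P0=I P1=I P2=E  mem[L2]=0
6. P2: store L0 := 83  bus=[BusUpgr]  L0: P0=I P1=I P2=M  mem[L0]=86
7. P1: load  L0  bus=[BusRd,Flush]  L0: P0=I P1=S P2=S  mem[L0]=83
8. P0: load  L0  bus=[BusRd]  L0: P0=S P1=S P2=S  mem[L0]=83
9. P1: store L0 := 52  bus=[BusUpgr]  L0: P0=I P1=M P2=I  mem[L0]=83
10. P0: load  L0  bus=[BusRd,Flush]  L0: P0=S P1=S P2=I  mem[L0]=52
11. P1: load  L1  bus=[BusRd]  L1: P0=I P1=E P2=I  mem[L1]=0
12. P2: store L1 := 28  bus=[BusRdX]  L1: P0=I P1=I P2=M  mem[L1]=0
13. P0: load  L1  bus=[BusRd,Flush]  L1: P0=S P1=I P2=S  mem[L1]=28
14. P0: load  L0  bus=[-]  L0: P0=S P1=S P2=I  mem[L0]=52
15. P2: load  L0  bus=[BusRd]  L0: P0=S P1=S P2=S  mem[L0]=52
16. P0: load  L1  bus=[-]  L1: P0=S P1=I P2=S  mem[L1]=28
17. P2: load  L2  bus=[-]  L2: P0=I P1=I P2=E  mem[L2]=0

invalidations = 2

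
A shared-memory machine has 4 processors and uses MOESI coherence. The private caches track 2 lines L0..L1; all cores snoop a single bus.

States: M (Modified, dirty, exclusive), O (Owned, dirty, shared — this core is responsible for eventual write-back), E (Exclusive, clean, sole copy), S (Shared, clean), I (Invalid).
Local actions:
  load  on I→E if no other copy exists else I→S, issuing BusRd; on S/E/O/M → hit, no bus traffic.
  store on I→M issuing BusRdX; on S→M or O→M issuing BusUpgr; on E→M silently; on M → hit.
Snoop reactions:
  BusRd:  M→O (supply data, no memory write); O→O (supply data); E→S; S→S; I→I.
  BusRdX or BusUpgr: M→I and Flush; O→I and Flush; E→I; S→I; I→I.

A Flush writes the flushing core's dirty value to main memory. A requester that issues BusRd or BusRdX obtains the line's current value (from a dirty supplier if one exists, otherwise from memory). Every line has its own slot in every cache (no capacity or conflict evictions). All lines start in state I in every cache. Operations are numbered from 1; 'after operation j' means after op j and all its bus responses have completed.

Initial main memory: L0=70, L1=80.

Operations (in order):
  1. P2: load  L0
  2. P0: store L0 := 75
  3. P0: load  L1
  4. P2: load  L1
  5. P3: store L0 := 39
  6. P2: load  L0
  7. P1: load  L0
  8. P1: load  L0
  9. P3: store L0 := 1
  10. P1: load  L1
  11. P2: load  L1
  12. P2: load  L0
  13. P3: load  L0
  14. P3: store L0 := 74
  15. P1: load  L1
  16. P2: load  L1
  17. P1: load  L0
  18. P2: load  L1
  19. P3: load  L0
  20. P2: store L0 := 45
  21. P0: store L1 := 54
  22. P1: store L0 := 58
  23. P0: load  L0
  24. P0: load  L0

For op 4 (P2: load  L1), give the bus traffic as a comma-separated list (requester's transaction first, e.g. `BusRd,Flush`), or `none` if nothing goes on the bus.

bus = BusRd

step 1: P2: load  L0  ⟶  IIEI  (L0)  txn=BusRd  M[L0]=70
step 2: P0: store L0 := 75  ⟶  MIII  (L0)  txn=BusRdX  M[L0]=70
step 3: P0: load  L1  ⟶  EIII  (L1)  txn=BusRd  M[L1]=80
step 4: P2: load  L1  ⟶  SISI  (L1)  txn=BusRd  M[L1]=80
step 5: P3: store L0 := 39  ⟶  IIIM  (L0)  txn=BusRdX+Flush  M[L0]=75
step 6: P2: load  L0  ⟶  IISO  (L0)  txn=BusRd  M[L0]=75
step 7: P1: load  L0  ⟶  ISSO  (L0)  txn=BusRd  M[L0]=75
step 8: P1: load  L0  ⟶  ISSO  (L0)  txn=∅  M[L0]=75
step 9: P3: store L0 := 1  ⟶  IIIM  (L0)  txn=BusUpgr  M[L0]=75
step 10: P1: load  L1  ⟶  SSSI  (L1)  txn=BusRd  M[L1]=80
step 11: P2: load  L1  ⟶  SSSI  (L1)  txn=∅  M[L1]=80
step 12: P2: load  L0  ⟶  IISO  (L0)  txn=BusRd  M[L0]=75
step 13: P3: load  L0  ⟶  IISO  (L0)  txn=∅  M[L0]=75
step 14: P3: store L0 := 74  ⟶  IIIM  (L0)  txn=BusUpgr  M[L0]=75
step 15: P1: load  L1  ⟶  SSSI  (L1)  txn=∅  M[L1]=80
step 16: P2: load  L1  ⟶  SSSI  (L1)  txn=∅  M[L1]=80
step 17: P1: load  L0  ⟶  ISIO  (L0)  txn=BusRd  M[L0]=75
step 18: P2: load  L1  ⟶  SSSI  (L1)  txn=∅  M[L1]=80
step 19: P3: load  L0  ⟶  ISIO  (L0)  txn=∅  M[L0]=75
step 20: P2: store L0 := 45  ⟶  IIMI  (L0)  txn=BusRdX+Flush  M[L0]=74
step 21: P0: store L1 := 54  ⟶  MIII  (L1)  txn=BusUpgr  M[L1]=80
step 22: P1: store L0 := 58  ⟶  IMII  (L0)  txn=BusRdX+Flush  M[L0]=45
step 23: P0: load  L0  ⟶  SOII  (L0)  txn=BusRd  M[L0]=45
step 24: P0: load  L0  ⟶  SOII  (L0)  txn=∅  M[L0]=45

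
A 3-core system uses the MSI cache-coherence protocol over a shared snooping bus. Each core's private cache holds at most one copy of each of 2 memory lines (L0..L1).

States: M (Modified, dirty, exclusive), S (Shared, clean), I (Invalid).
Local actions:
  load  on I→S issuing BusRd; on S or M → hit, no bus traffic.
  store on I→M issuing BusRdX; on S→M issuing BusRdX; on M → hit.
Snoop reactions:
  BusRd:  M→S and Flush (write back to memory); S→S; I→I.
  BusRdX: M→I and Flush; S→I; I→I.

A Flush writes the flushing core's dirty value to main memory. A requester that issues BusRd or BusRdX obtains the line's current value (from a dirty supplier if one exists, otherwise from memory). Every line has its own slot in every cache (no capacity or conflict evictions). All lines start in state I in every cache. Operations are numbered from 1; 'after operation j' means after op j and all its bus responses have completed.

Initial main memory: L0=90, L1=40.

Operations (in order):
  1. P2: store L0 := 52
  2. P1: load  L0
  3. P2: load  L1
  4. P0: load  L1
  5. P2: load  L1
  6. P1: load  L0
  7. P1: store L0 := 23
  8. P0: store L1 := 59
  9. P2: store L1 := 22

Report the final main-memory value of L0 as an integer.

[1] P2: store L0 := 52 | P0:I, P1:I, P2:M(52) | bus: BusRdX
[2] P1: load  L0 | P0:I, P1:S(52), P2:S(52) | bus: BusRd,Flush
[3] P2: load  L1 | P0:I, P1:I, P2:S(40) | bus: BusRd
[4] P0: load  L1 | P0:S(40), P1:I, P2:S(40) | bus: BusRd
[5] P2: load  L1 | P0:S(40), P1:I, P2:S(40) | bus: none
[6] P1: load  L0 | P0:I, P1:S(52), P2:S(52) | bus: none
[7] P1: store L0 := 23 | P0:I, P1:M(23), P2:I | bus: BusRdX
[8] P0: store L1 := 59 | P0:M(59), P1:I, P2:I | bus: BusRdX
[9] P2: store L1 := 22 | P0:I, P1:I, P2:M(22) | bus: BusRdX,Flush

memory[L0] = 52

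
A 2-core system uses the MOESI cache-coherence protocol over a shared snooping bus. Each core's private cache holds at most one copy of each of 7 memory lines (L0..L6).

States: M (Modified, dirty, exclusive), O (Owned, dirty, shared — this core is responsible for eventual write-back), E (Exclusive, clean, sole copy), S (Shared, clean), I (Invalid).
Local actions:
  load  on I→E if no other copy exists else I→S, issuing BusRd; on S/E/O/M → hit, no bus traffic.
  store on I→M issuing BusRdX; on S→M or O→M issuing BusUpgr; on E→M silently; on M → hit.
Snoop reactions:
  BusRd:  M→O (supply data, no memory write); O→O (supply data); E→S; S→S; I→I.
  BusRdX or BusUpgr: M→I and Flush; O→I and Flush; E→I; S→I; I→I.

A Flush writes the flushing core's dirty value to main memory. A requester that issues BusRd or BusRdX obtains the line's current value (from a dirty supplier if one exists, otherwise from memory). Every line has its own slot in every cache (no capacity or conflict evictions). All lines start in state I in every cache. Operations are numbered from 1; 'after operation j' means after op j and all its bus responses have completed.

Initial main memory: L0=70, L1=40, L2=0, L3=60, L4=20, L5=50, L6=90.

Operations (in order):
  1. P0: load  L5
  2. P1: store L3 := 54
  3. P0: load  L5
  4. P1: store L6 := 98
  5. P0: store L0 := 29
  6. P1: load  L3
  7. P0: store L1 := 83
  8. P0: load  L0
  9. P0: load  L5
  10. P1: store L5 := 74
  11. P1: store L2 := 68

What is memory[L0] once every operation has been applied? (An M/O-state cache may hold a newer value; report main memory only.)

1. P0: load  L5  bus=[BusRd]  L5: P0=E P1=I  mem[L5]=50
2. P1: store L3 := 54  bus=[BusRdX]  L3: P0=I P1=M  mem[L3]=60
3. P0: load  L5  bus=[-]  L5: P0=E P1=I  mem[L5]=50
4. P1: store L6 := 98  bus=[BusRdX]  L6: P0=I P1=M  mem[L6]=90
5. P0: store L0 := 29  bus=[BusRdX]  L0: P0=M P1=I  mem[L0]=70
6. P1: load  L3  bus=[-]  L3: P0=I P1=M  mem[L3]=60
7. P0: store L1 := 83  bus=[BusRdX]  L1: P0=M P1=I  mem[L1]=40
8. P0: load  L0  bus=[-]  L0: P0=M P1=I  mem[L0]=70
9. P0: load  L5  bus=[-]  L5: P0=E P1=I  mem[L5]=50
10. P1: store L5 := 74  bus=[BusRdX]  L5: P0=I P1=M  mem[L5]=50
11. P1: store L2 := 68  bus=[BusRdX]  L2: P0=I P1=M  mem[L2]=0

memory[L0] = 70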